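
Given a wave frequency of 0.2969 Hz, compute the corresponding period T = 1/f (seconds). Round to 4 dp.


T = 1 / f
T = 1 / 0.2969
T = 3.3681 s

3.3681


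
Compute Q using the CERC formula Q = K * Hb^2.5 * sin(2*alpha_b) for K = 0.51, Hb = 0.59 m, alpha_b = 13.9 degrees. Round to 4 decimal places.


Q = K * Hb^2.5 * sin(2 * alpha_b)
Hb^2.5 = 0.59^2.5 = 0.267381
sin(2 * 13.9) = sin(27.8) = 0.466387
Q = 0.51 * 0.267381 * 0.466387
Q = 0.0636 m^3/s

0.0636


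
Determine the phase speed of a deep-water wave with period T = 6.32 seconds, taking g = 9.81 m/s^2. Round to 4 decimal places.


We use the deep-water celerity formula:
C = g * T / (2 * pi)
C = 9.81 * 6.32 / (2 * 3.14159...)
C = 61.999200 / 6.283185
C = 9.8675 m/s

9.8675


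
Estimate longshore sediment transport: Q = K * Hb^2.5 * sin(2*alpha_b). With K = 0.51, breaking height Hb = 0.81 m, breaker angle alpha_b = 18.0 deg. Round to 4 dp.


Q = K * Hb^2.5 * sin(2 * alpha_b)
Hb^2.5 = 0.81^2.5 = 0.590490
sin(2 * 18.0) = sin(36.0) = 0.587785
Q = 0.51 * 0.590490 * 0.587785
Q = 0.1770 m^3/s

0.1770


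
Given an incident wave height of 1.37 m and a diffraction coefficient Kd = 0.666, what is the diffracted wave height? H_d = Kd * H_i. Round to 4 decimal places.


H_d = Kd * H_i
H_d = 0.666 * 1.37
H_d = 0.9124 m

0.9124


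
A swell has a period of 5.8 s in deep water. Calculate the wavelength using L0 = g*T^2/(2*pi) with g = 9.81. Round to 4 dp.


L0 = g * T^2 / (2 * pi)
L0 = 9.81 * 5.8^2 / (2 * pi)
L0 = 9.81 * 33.6400 / 6.28319
L0 = 330.0084 / 6.28319
L0 = 52.5225 m

52.5225


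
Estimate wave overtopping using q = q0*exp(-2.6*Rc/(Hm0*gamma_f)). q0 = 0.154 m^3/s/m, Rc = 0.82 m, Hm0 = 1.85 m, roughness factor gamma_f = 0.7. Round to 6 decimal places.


q = q0 * exp(-2.6 * Rc / (Hm0 * gamma_f))
Exponent = -2.6 * 0.82 / (1.85 * 0.7)
= -2.6 * 0.82 / 1.2950
= -1.646332
exp(-1.646332) = 0.192756
q = 0.154 * 0.192756
q = 0.029684 m^3/s/m

0.029684


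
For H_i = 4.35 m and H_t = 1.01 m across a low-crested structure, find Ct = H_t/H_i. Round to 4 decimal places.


Ct = H_t / H_i
Ct = 1.01 / 4.35
Ct = 0.2322

0.2322


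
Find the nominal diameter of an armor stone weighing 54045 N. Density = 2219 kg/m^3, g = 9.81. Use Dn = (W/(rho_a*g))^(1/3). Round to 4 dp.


V = W / (rho_a * g)
V = 54045 / (2219 * 9.81)
V = 54045 / 21768.39
V = 2.482728 m^3
Dn = V^(1/3) = 2.482728^(1/3)
Dn = 1.3541 m

1.3541


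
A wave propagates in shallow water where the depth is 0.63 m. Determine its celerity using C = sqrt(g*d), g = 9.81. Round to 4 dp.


Using the shallow-water approximation:
C = sqrt(g * d) = sqrt(9.81 * 0.63)
C = sqrt(6.1803)
C = 2.4860 m/s

2.4860


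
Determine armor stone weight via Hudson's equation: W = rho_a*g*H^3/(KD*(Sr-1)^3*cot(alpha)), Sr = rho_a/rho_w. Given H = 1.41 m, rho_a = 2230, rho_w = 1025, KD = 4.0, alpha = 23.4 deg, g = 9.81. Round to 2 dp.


Sr = rho_a / rho_w = 2230 / 1025 = 2.175610
(Sr - 1) = 1.175610
(Sr - 1)^3 = 1.624761
cot(23.4) = 1 / tan(23.4) = 1 / 0.432739 = 2.310864
Numerator = 2230 * 9.81 * 1.41^3 = 61324.1036
Denominator = 4.0 * 1.624761 * 2.310864 = 15.018407
W = 61324.1036 / 15.018407
W = 4083.26 N

4083.26


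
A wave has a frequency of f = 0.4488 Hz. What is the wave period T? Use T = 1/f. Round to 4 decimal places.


T = 1 / f
T = 1 / 0.4488
T = 2.2282 s

2.2282


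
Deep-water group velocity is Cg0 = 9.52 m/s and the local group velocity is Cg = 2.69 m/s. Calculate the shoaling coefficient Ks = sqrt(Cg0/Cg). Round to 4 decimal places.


Ks = sqrt(Cg0 / Cg)
Ks = sqrt(9.52 / 2.69)
Ks = sqrt(3.5390)
Ks = 1.8812

1.8812


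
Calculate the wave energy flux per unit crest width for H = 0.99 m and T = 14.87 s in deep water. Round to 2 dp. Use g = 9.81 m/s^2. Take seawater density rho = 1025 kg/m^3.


P = rho * g^2 * H^2 * T / (32 * pi)
P = 1025 * 9.81^2 * 0.99^2 * 14.87 / (32 * pi)
P = 1025 * 96.2361 * 0.9801 * 14.87 / 100.53096
P = 14300.24 W/m

14300.24


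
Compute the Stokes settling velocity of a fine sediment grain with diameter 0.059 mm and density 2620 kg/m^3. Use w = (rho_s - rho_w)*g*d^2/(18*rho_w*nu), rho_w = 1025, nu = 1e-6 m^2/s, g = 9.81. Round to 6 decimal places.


w = (rho_s - rho_w) * g * d^2 / (18 * rho_w * nu)
d = 0.059 mm = 0.000059 m
rho_s - rho_w = 2620 - 1025 = 1595
Numerator = 1595 * 9.81 * (0.000059)^2 = 0.000054467033
Denominator = 18 * 1025 * 1e-6 = 0.018450
w = 0.002952 m/s

0.002952


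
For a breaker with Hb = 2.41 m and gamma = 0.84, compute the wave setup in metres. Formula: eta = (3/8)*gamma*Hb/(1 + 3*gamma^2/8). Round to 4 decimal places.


eta = (3/8) * gamma * Hb / (1 + 3*gamma^2/8)
Numerator = (3/8) * 0.84 * 2.41 = 0.759150
Denominator = 1 + 3*0.84^2/8 = 1 + 0.264600 = 1.264600
eta = 0.759150 / 1.264600
eta = 0.6003 m

0.6003


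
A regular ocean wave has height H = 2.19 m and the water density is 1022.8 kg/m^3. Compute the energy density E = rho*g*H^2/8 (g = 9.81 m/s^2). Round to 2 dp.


E = (1/8) * rho * g * H^2
E = (1/8) * 1022.8 * 9.81 * 2.19^2
E = 0.125 * 1022.8 * 9.81 * 4.7961
E = 6015.31 J/m^2

6015.31


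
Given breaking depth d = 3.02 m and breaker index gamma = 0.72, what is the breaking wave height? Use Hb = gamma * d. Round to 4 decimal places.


Hb = gamma * d
Hb = 0.72 * 3.02
Hb = 2.1744 m

2.1744


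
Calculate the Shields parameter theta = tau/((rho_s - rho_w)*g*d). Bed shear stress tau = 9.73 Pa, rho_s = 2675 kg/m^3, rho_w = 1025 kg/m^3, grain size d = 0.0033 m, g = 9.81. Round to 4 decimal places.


theta = tau / ((rho_s - rho_w) * g * d)
rho_s - rho_w = 2675 - 1025 = 1650
Denominator = 1650 * 9.81 * 0.0033 = 53.415450
theta = 9.73 / 53.415450
theta = 0.1822

0.1822


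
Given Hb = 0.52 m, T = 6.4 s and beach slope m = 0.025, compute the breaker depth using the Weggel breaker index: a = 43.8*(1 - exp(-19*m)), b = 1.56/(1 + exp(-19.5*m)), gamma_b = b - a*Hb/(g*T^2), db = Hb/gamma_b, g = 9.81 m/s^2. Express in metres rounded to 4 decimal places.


a = 43.8 * (1 - exp(-19 * m))
exp(-19 * 0.025) = exp(-0.4750) = 0.621885
a = 43.8 * (1 - 0.621885) = 16.561435
b = 1.56 / (1 + exp(-19.5 * m))
exp(-19.5 * 0.025) = exp(-0.4875) = 0.614160
b = 1.56 / (1 + 0.614160) = 0.966447
Hb / (g * T^2) = 0.52 / (9.81 * 6.4^2) = 0.52 / 401.8176 = 0.00129412
gamma_b = b - a * Hb/(g*T^2) = 0.966447 - 16.561435 * 0.00129412 = 0.945015
db = Hb / gamma_b = 0.52 / 0.945015
db = 0.5503 m

0.5503


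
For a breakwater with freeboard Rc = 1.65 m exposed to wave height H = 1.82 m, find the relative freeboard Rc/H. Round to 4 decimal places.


Relative freeboard = Rc / H
= 1.65 / 1.82
= 0.9066

0.9066


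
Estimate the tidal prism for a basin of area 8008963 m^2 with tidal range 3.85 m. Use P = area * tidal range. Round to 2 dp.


Tidal prism = Area * Tidal range
P = 8008963 * 3.85
P = 30834507.55 m^3

30834507.55


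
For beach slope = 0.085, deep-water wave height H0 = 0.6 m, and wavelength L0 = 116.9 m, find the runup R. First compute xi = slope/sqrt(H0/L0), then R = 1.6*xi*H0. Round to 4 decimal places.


xi = slope / sqrt(H0/L0)
H0/L0 = 0.6/116.9 = 0.005133
sqrt(0.005133) = 0.071642
xi = 0.085 / 0.071642 = 1.186453
R = 1.6 * xi * H0 = 1.6 * 1.186453 * 0.6
R = 1.1390 m

1.1390


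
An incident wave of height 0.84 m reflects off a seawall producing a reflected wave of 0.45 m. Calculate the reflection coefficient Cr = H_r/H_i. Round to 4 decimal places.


Cr = H_r / H_i
Cr = 0.45 / 0.84
Cr = 0.5357

0.5357


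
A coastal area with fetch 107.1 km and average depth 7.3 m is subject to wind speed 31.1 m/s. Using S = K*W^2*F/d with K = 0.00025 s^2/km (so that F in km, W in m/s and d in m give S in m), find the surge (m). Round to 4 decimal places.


S = K * W^2 * F / d
W^2 = 31.1^2 = 967.21
S = 0.00025 * 967.21 * 107.1 / 7.3
Numerator = 0.00025 * 967.21 * 107.1 = 25.897048
S = 25.897048 / 7.3 = 3.5475 m

3.5475


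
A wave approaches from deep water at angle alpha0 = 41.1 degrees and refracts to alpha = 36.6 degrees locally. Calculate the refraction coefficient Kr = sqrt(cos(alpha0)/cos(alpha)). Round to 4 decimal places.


Kr = sqrt(cos(alpha0) / cos(alpha))
cos(41.1) = 0.753563
cos(36.6) = 0.802817
Kr = sqrt(0.753563 / 0.802817)
Kr = sqrt(0.938648)
Kr = 0.9688

0.9688


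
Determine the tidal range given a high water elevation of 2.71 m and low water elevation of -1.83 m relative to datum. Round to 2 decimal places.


Tidal range = High water - Low water
Tidal range = 2.71 - (-1.83)
Tidal range = 4.54 m

4.54


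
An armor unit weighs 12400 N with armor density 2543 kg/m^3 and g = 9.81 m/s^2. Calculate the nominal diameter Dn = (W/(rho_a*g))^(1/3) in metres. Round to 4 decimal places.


V = W / (rho_a * g)
V = 12400 / (2543 * 9.81)
V = 12400 / 24946.83
V = 0.497057 m^3
Dn = V^(1/3) = 0.497057^(1/3)
Dn = 0.7921 m

0.7921


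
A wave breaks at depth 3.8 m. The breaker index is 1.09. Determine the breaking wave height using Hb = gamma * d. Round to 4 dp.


Hb = gamma * d
Hb = 1.09 * 3.8
Hb = 4.1420 m

4.1420


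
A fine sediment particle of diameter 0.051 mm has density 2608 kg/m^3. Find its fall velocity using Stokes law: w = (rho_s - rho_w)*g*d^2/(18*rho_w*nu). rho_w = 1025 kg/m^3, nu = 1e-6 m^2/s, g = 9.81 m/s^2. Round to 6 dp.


w = (rho_s - rho_w) * g * d^2 / (18 * rho_w * nu)
d = 0.051 mm = 0.000051 m
rho_s - rho_w = 2608 - 1025 = 1583
Numerator = 1583 * 9.81 * (0.000051)^2 = 0.000040391527
Denominator = 18 * 1025 * 1e-6 = 0.018450
w = 0.002189 m/s

0.002189


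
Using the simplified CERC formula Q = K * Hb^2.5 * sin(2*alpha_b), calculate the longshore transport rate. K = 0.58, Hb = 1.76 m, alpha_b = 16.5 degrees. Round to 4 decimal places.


Q = K * Hb^2.5 * sin(2 * alpha_b)
Hb^2.5 = 1.76^2.5 = 4.109431
sin(2 * 16.5) = sin(33.0) = 0.544639
Q = 0.58 * 4.109431 * 0.544639
Q = 1.2981 m^3/s

1.2981


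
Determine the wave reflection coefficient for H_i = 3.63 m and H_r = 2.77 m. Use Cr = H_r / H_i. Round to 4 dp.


Cr = H_r / H_i
Cr = 2.77 / 3.63
Cr = 0.7631

0.7631


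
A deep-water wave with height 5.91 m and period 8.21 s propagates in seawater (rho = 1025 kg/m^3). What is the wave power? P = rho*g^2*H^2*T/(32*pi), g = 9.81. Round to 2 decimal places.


P = rho * g^2 * H^2 * T / (32 * pi)
P = 1025 * 9.81^2 * 5.91^2 * 8.21 / (32 * pi)
P = 1025 * 96.2361 * 34.9281 * 8.21 / 100.53096
P = 281371.53 W/m

281371.53


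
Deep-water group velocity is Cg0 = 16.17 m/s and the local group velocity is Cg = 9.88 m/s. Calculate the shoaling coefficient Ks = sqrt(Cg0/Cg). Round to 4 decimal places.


Ks = sqrt(Cg0 / Cg)
Ks = sqrt(16.17 / 9.88)
Ks = sqrt(1.6366)
Ks = 1.2793

1.2793


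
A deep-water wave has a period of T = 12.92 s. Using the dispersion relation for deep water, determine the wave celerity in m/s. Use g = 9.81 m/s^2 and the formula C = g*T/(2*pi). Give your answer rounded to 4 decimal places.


We use the deep-water celerity formula:
C = g * T / (2 * pi)
C = 9.81 * 12.92 / (2 * 3.14159...)
C = 126.745200 / 6.283185
C = 20.1721 m/s

20.1721


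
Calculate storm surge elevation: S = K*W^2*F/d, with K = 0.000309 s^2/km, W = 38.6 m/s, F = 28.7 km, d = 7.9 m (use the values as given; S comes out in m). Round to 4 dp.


S = K * W^2 * F / d
W^2 = 38.6^2 = 1489.96
S = 0.000309 * 1489.96 * 28.7 / 7.9
Numerator = 0.000309 * 1489.96 * 28.7 = 13.213412
S = 13.213412 / 7.9 = 1.6726 m

1.6726


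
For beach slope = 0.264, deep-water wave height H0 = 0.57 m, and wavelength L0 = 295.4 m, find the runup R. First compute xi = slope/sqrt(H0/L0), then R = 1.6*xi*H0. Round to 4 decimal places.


xi = slope / sqrt(H0/L0)
H0/L0 = 0.57/295.4 = 0.001930
sqrt(0.001930) = 0.043927
xi = 0.264 / 0.043927 = 6.009962
R = 1.6 * xi * H0 = 1.6 * 6.009962 * 0.57
R = 5.4811 m

5.4811


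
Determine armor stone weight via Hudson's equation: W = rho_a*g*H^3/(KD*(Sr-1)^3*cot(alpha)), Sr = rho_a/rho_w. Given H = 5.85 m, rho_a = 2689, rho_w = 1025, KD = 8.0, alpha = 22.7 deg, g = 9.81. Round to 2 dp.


Sr = rho_a / rho_w = 2689 / 1025 = 2.623415
(Sr - 1) = 1.623415
(Sr - 1)^3 = 4.278469
cot(22.7) = 1 / tan(22.7) = 1 / 0.418309 = 2.390577
Numerator = 2689 * 9.81 * 5.85^3 = 5281136.6840
Denominator = 8.0 * 4.278469 * 2.390577 = 81.824071
W = 5281136.6840 / 81.824071
W = 64542.58 N

64542.58


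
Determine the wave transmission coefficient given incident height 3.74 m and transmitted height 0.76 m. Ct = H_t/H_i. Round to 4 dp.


Ct = H_t / H_i
Ct = 0.76 / 3.74
Ct = 0.2032

0.2032


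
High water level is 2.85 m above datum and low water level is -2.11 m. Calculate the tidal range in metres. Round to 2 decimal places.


Tidal range = High water - Low water
Tidal range = 2.85 - (-2.11)
Tidal range = 4.96 m

4.96


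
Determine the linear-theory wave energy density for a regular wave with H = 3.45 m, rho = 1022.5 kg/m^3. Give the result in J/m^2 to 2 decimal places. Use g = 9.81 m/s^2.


E = (1/8) * rho * g * H^2
E = (1/8) * 1022.5 * 9.81 * 3.45^2
E = 0.125 * 1022.5 * 9.81 * 11.9025
E = 14923.84 J/m^2

14923.84


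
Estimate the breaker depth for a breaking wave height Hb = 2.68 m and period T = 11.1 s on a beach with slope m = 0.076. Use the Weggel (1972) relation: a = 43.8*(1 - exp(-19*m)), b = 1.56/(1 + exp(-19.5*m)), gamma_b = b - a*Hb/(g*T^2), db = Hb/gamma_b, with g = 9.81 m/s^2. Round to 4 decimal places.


a = 43.8 * (1 - exp(-19 * m))
exp(-19 * 0.076) = exp(-1.4440) = 0.235982
a = 43.8 * (1 - 0.235982) = 33.463991
b = 1.56 / (1 + exp(-19.5 * m))
exp(-19.5 * 0.076) = exp(-1.4820) = 0.227183
b = 1.56 / (1 + 0.227183) = 1.271204
Hb / (g * T^2) = 2.68 / (9.81 * 11.1^2) = 2.68 / 1208.6901 = 0.00221728
gamma_b = b - a * Hb/(g*T^2) = 1.271204 - 33.463991 * 0.00221728 = 1.197005
db = Hb / gamma_b = 2.68 / 1.197005
db = 2.2389 m

2.2389


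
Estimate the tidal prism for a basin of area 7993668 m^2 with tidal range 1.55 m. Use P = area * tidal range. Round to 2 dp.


Tidal prism = Area * Tidal range
P = 7993668 * 1.55
P = 12390185.40 m^3

12390185.40


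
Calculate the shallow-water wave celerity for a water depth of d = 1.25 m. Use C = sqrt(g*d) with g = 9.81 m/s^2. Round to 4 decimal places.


Using the shallow-water approximation:
C = sqrt(g * d) = sqrt(9.81 * 1.25)
C = sqrt(12.2625)
C = 3.5018 m/s

3.5018


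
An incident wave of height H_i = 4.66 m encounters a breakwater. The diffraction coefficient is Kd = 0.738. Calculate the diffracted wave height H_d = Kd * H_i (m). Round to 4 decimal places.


H_d = Kd * H_i
H_d = 0.738 * 4.66
H_d = 3.4391 m

3.4391


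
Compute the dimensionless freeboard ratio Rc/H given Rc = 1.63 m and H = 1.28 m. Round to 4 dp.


Relative freeboard = Rc / H
= 1.63 / 1.28
= 1.2734

1.2734


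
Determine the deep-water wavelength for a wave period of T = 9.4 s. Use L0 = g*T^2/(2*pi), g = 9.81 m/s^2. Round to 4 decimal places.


L0 = g * T^2 / (2 * pi)
L0 = 9.81 * 9.4^2 / (2 * pi)
L0 = 9.81 * 88.3600 / 6.28319
L0 = 866.8116 / 6.28319
L0 = 137.9574 m

137.9574


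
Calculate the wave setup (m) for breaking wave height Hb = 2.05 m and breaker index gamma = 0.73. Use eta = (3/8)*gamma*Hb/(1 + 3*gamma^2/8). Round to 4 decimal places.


eta = (3/8) * gamma * Hb / (1 + 3*gamma^2/8)
Numerator = (3/8) * 0.73 * 2.05 = 0.561187
Denominator = 1 + 3*0.73^2/8 = 1 + 0.199838 = 1.199838
eta = 0.561187 / 1.199838
eta = 0.4677 m

0.4677


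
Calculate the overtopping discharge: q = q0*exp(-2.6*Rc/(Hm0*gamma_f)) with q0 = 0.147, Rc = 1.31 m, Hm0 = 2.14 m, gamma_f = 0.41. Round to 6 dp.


q = q0 * exp(-2.6 * Rc / (Hm0 * gamma_f))
Exponent = -2.6 * 1.31 / (2.14 * 0.41)
= -2.6 * 1.31 / 0.8774
= -3.881924
exp(-3.881924) = 0.020611
q = 0.147 * 0.020611
q = 0.003030 m^3/s/m

0.003030


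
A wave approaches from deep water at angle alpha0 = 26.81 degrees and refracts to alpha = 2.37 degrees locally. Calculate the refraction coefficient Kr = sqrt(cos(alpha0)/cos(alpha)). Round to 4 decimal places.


Kr = sqrt(cos(alpha0) / cos(alpha))
cos(26.81) = 0.892507
cos(2.37) = 0.999145
Kr = sqrt(0.892507 / 0.999145)
Kr = sqrt(0.893271)
Kr = 0.9451

0.9451


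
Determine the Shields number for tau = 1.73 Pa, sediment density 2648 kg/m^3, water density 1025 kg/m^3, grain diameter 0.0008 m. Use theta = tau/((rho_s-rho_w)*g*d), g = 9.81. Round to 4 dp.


theta = tau / ((rho_s - rho_w) * g * d)
rho_s - rho_w = 2648 - 1025 = 1623
Denominator = 1623 * 9.81 * 0.0008 = 12.737304
theta = 1.73 / 12.737304
theta = 0.1358

0.1358


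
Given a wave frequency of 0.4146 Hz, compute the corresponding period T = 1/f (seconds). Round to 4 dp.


T = 1 / f
T = 1 / 0.4146
T = 2.4120 s

2.4120


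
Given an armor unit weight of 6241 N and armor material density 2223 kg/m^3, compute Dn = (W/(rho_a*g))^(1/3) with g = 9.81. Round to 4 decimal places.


V = W / (rho_a * g)
V = 6241 / (2223 * 9.81)
V = 6241 / 21807.63
V = 0.286184 m^3
Dn = V^(1/3) = 0.286184^(1/3)
Dn = 0.6590 m

0.6590


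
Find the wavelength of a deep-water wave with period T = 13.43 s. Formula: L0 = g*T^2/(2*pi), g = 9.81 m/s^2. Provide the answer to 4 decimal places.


L0 = g * T^2 / (2 * pi)
L0 = 9.81 * 13.43^2 / (2 * pi)
L0 = 9.81 * 180.3649 / 6.28319
L0 = 1769.3797 / 6.28319
L0 = 281.6055 m

281.6055


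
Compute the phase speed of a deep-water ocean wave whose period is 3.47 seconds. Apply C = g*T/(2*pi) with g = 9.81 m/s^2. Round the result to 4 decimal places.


We use the deep-water celerity formula:
C = g * T / (2 * pi)
C = 9.81 * 3.47 / (2 * 3.14159...)
C = 34.040700 / 6.283185
C = 5.4177 m/s

5.4177


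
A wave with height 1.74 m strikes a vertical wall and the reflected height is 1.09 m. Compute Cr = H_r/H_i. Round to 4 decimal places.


Cr = H_r / H_i
Cr = 1.09 / 1.74
Cr = 0.6264

0.6264


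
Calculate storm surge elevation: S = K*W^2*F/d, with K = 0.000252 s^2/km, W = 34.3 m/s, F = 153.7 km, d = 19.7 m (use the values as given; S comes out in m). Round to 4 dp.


S = K * W^2 * F / d
W^2 = 34.3^2 = 1176.49
S = 0.000252 * 1176.49 * 153.7 / 19.7
Numerator = 0.000252 * 1176.49 * 153.7 = 45.568281
S = 45.568281 / 19.7 = 2.3131 m

2.3131


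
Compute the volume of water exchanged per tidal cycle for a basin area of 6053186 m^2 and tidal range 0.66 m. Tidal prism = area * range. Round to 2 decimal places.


Tidal prism = Area * Tidal range
P = 6053186 * 0.66
P = 3995102.76 m^3

3995102.76


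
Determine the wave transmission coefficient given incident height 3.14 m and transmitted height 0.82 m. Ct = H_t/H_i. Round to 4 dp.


Ct = H_t / H_i
Ct = 0.82 / 3.14
Ct = 0.2611

0.2611


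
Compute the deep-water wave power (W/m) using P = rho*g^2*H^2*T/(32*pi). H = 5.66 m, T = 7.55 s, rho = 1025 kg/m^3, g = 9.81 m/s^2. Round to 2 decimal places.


P = rho * g^2 * H^2 * T / (32 * pi)
P = 1025 * 9.81^2 * 5.66^2 * 7.55 / (32 * pi)
P = 1025 * 96.2361 * 32.0356 * 7.55 / 100.53096
P = 237324.10 W/m

237324.10


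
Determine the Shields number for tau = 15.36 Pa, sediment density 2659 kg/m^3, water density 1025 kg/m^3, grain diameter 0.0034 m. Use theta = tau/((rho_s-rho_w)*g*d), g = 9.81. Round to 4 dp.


theta = tau / ((rho_s - rho_w) * g * d)
rho_s - rho_w = 2659 - 1025 = 1634
Denominator = 1634 * 9.81 * 0.0034 = 54.500436
theta = 15.36 / 54.500436
theta = 0.2818

0.2818


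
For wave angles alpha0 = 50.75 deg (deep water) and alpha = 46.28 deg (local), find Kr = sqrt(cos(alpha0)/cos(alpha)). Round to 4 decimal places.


Kr = sqrt(cos(alpha0) / cos(alpha))
cos(50.75) = 0.632705
cos(46.28) = 0.691135
Kr = sqrt(0.632705 / 0.691135)
Kr = sqrt(0.915459)
Kr = 0.9568

0.9568


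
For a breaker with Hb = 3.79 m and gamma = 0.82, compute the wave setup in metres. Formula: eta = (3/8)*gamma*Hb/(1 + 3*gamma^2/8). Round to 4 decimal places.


eta = (3/8) * gamma * Hb / (1 + 3*gamma^2/8)
Numerator = (3/8) * 0.82 * 3.79 = 1.165425
Denominator = 1 + 3*0.82^2/8 = 1 + 0.252150 = 1.252150
eta = 1.165425 / 1.252150
eta = 0.9307 m

0.9307


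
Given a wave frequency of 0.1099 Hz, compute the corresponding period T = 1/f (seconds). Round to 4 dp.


T = 1 / f
T = 1 / 0.1099
T = 9.0992 s

9.0992


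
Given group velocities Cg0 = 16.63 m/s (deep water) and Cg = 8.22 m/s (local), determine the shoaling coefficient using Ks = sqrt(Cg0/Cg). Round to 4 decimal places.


Ks = sqrt(Cg0 / Cg)
Ks = sqrt(16.63 / 8.22)
Ks = sqrt(2.0231)
Ks = 1.4224

1.4224


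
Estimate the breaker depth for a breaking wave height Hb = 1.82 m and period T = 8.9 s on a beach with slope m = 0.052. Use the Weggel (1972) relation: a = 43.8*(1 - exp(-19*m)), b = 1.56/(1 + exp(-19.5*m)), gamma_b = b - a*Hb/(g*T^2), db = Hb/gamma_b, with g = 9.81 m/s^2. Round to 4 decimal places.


a = 43.8 * (1 - exp(-19 * m))
exp(-19 * 0.052) = exp(-0.9880) = 0.372321
a = 43.8 * (1 - 0.372321) = 27.492358
b = 1.56 / (1 + exp(-19.5 * m))
exp(-19.5 * 0.052) = exp(-1.0140) = 0.362765
b = 1.56 / (1 + 0.362765) = 1.144731
Hb / (g * T^2) = 1.82 / (9.81 * 8.9^2) = 1.82 / 777.0501 = 0.00234219
gamma_b = b - a * Hb/(g*T^2) = 1.144731 - 27.492358 * 0.00234219 = 1.080339
db = Hb / gamma_b = 1.82 / 1.080339
db = 1.6847 m

1.6847


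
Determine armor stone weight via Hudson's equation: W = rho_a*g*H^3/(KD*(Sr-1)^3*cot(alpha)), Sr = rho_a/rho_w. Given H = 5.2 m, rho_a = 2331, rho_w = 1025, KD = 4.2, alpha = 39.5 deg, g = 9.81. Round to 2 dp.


Sr = rho_a / rho_w = 2331 / 1025 = 2.274146
(Sr - 1) = 1.274146
(Sr - 1)^3 = 2.068511
cot(39.5) = 1 / tan(39.5) = 1 / 0.824336 = 1.213097
Numerator = 2331 * 9.81 * 5.2^3 = 3215298.6029
Denominator = 4.2 * 2.068511 * 1.213097 = 10.539081
W = 3215298.6029 / 10.539081
W = 305083.39 N

305083.39


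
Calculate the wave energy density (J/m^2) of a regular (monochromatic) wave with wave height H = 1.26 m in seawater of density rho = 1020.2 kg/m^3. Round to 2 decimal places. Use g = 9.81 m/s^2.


E = (1/8) * rho * g * H^2
E = (1/8) * 1020.2 * 9.81 * 1.26^2
E = 0.125 * 1020.2 * 9.81 * 1.5876
E = 1986.12 J/m^2

1986.12


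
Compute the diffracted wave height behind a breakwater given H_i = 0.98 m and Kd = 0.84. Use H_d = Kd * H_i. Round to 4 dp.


H_d = Kd * H_i
H_d = 0.84 * 0.98
H_d = 0.8232 m

0.8232


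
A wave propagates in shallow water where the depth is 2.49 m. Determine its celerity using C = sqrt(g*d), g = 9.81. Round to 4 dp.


Using the shallow-water approximation:
C = sqrt(g * d) = sqrt(9.81 * 2.49)
C = sqrt(24.4269)
C = 4.9424 m/s

4.9424


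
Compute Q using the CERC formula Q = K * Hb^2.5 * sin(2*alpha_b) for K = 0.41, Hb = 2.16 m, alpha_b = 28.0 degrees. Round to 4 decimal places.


Q = K * Hb^2.5 * sin(2 * alpha_b)
Hb^2.5 = 2.16^2.5 = 6.857004
sin(2 * 28.0) = sin(56.0) = 0.829038
Q = 0.41 * 6.857004 * 0.829038
Q = 2.3307 m^3/s

2.3307


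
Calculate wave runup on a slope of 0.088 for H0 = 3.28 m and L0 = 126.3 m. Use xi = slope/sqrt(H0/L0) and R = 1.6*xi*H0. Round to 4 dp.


xi = slope / sqrt(H0/L0)
H0/L0 = 3.28/126.3 = 0.025970
sqrt(0.025970) = 0.161152
xi = 0.088 / 0.161152 = 0.546069
R = 1.6 * xi * H0 = 1.6 * 0.546069 * 3.28
R = 2.8658 m

2.8658


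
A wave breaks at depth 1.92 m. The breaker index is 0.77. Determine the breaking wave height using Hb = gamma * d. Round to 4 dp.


Hb = gamma * d
Hb = 0.77 * 1.92
Hb = 1.4784 m

1.4784


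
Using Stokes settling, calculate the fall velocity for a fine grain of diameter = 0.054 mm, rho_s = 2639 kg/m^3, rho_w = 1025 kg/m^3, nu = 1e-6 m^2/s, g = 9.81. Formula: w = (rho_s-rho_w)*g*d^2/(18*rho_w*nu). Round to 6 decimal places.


w = (rho_s - rho_w) * g * d^2 / (18 * rho_w * nu)
d = 0.054 mm = 0.000054 m
rho_s - rho_w = 2639 - 1025 = 1614
Numerator = 1614 * 9.81 * (0.000054)^2 = 0.000046170019
Denominator = 18 * 1025 * 1e-6 = 0.018450
w = 0.002502 m/s

0.002502


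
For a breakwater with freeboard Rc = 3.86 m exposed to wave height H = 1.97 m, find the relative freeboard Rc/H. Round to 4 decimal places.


Relative freeboard = Rc / H
= 3.86 / 1.97
= 1.9594

1.9594


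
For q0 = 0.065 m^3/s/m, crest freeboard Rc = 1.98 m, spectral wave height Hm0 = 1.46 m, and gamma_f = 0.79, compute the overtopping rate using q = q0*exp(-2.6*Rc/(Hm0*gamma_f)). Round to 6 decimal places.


q = q0 * exp(-2.6 * Rc / (Hm0 * gamma_f))
Exponent = -2.6 * 1.98 / (1.46 * 0.79)
= -2.6 * 1.98 / 1.1534
= -4.463326
exp(-4.463326) = 0.011524
q = 0.065 * 0.011524
q = 0.000749 m^3/s/m

0.000749


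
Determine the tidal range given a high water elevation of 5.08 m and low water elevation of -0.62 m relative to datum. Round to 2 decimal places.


Tidal range = High water - Low water
Tidal range = 5.08 - (-0.62)
Tidal range = 5.70 m

5.70


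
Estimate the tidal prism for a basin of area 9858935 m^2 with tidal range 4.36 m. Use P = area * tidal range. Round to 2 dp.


Tidal prism = Area * Tidal range
P = 9858935 * 4.36
P = 42984956.60 m^3

42984956.60


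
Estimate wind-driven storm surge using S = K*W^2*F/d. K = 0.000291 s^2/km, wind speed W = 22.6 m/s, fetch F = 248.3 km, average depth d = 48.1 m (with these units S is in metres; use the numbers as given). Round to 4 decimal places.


S = K * W^2 * F / d
W^2 = 22.6^2 = 510.76
S = 0.000291 * 510.76 * 248.3 / 48.1
Numerator = 0.000291 * 510.76 * 248.3 = 36.905117
S = 36.905117 / 48.1 = 0.7673 m

0.7673


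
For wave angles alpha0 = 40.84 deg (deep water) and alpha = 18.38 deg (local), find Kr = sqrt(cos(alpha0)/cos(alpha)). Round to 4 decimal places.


Kr = sqrt(cos(alpha0) / cos(alpha))
cos(40.84) = 0.756539
cos(18.38) = 0.948986
Kr = sqrt(0.756539 / 0.948986)
Kr = sqrt(0.797207)
Kr = 0.8929

0.8929


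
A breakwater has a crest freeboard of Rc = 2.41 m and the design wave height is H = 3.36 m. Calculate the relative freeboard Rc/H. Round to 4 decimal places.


Relative freeboard = Rc / H
= 2.41 / 3.36
= 0.7173

0.7173


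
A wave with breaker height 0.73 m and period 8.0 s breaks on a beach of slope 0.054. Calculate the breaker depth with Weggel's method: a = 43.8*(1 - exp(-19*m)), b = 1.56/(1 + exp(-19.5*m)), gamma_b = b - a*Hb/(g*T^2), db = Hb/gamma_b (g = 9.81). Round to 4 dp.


a = 43.8 * (1 - exp(-19 * m))
exp(-19 * 0.054) = exp(-1.0260) = 0.358438
a = 43.8 * (1 - 0.358438) = 28.100422
b = 1.56 / (1 + exp(-19.5 * m))
exp(-19.5 * 0.054) = exp(-1.0530) = 0.348890
b = 1.56 / (1 + 0.348890) = 1.156507
Hb / (g * T^2) = 0.73 / (9.81 * 8.0^2) = 0.73 / 627.8400 = 0.00116272
gamma_b = b - a * Hb/(g*T^2) = 1.156507 - 28.100422 * 0.00116272 = 1.123834
db = Hb / gamma_b = 0.73 / 1.123834
db = 0.6496 m

0.6496


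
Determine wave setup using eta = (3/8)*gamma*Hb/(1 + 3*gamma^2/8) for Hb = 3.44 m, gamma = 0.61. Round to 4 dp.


eta = (3/8) * gamma * Hb / (1 + 3*gamma^2/8)
Numerator = (3/8) * 0.61 * 3.44 = 0.786900
Denominator = 1 + 3*0.61^2/8 = 1 + 0.139538 = 1.139538
eta = 0.786900 / 1.139538
eta = 0.6905 m

0.6905


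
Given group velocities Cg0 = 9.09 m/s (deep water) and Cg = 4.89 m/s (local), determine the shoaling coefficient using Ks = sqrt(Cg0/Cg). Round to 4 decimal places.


Ks = sqrt(Cg0 / Cg)
Ks = sqrt(9.09 / 4.89)
Ks = sqrt(1.8589)
Ks = 1.3634

1.3634


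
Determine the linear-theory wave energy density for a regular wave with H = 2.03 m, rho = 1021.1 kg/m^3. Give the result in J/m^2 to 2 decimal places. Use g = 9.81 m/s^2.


E = (1/8) * rho * g * H^2
E = (1/8) * 1021.1 * 9.81 * 2.03^2
E = 0.125 * 1021.1 * 9.81 * 4.1209
E = 5159.88 J/m^2

5159.88


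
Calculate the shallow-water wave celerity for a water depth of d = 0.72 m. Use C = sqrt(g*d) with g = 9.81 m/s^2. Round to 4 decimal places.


Using the shallow-water approximation:
C = sqrt(g * d) = sqrt(9.81 * 0.72)
C = sqrt(7.0632)
C = 2.6577 m/s

2.6577


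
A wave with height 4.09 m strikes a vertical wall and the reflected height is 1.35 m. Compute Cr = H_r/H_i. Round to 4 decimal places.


Cr = H_r / H_i
Cr = 1.35 / 4.09
Cr = 0.3301

0.3301


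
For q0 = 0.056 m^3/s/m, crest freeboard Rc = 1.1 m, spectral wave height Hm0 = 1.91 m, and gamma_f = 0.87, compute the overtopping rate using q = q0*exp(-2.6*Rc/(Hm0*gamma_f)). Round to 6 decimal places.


q = q0 * exp(-2.6 * Rc / (Hm0 * gamma_f))
Exponent = -2.6 * 1.1 / (1.91 * 0.87)
= -2.6 * 1.1 / 1.6617
= -1.721129
exp(-1.721129) = 0.178864
q = 0.056 * 0.178864
q = 0.010016 m^3/s/m

0.010016


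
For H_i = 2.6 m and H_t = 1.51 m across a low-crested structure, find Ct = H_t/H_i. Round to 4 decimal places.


Ct = H_t / H_i
Ct = 1.51 / 2.6
Ct = 0.5808

0.5808


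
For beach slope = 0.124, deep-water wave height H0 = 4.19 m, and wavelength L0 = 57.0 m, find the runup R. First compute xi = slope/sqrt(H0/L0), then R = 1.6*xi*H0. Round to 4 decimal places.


xi = slope / sqrt(H0/L0)
H0/L0 = 4.19/57.0 = 0.073509
sqrt(0.073509) = 0.271125
xi = 0.124 / 0.271125 = 0.457354
R = 1.6 * xi * H0 = 1.6 * 0.457354 * 4.19
R = 3.0661 m

3.0661


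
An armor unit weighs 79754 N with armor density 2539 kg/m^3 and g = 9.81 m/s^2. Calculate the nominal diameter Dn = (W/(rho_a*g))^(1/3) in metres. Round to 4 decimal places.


V = W / (rho_a * g)
V = 79754 / (2539 * 9.81)
V = 79754 / 24907.59
V = 3.201996 m^3
Dn = V^(1/3) = 3.201996^(1/3)
Dn = 1.4739 m

1.4739


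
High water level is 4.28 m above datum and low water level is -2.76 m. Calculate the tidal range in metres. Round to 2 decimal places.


Tidal range = High water - Low water
Tidal range = 4.28 - (-2.76)
Tidal range = 7.04 m

7.04


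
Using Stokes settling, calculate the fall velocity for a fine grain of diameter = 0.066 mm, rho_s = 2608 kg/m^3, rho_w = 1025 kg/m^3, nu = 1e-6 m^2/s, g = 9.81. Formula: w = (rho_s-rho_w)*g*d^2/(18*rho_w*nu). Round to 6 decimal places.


w = (rho_s - rho_w) * g * d^2 / (18 * rho_w * nu)
d = 0.066 mm = 0.000066 m
rho_s - rho_w = 2608 - 1025 = 1583
Numerator = 1583 * 9.81 * (0.000066)^2 = 0.000067645326
Denominator = 18 * 1025 * 1e-6 = 0.018450
w = 0.003666 m/s

0.003666


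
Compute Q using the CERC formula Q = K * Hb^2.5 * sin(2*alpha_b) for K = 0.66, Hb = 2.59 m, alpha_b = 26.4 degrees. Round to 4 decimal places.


Q = K * Hb^2.5 * sin(2 * alpha_b)
Hb^2.5 = 2.59^2.5 = 10.795665
sin(2 * 26.4) = sin(52.8) = 0.796530
Q = 0.66 * 10.795665 * 0.796530
Q = 5.6754 m^3/s

5.6754


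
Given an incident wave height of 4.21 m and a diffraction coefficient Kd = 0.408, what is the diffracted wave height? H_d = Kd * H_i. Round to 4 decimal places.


H_d = Kd * H_i
H_d = 0.408 * 4.21
H_d = 1.7177 m

1.7177


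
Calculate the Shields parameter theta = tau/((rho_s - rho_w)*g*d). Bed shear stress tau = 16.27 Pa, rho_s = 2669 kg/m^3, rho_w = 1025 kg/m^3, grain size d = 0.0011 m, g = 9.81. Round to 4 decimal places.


theta = tau / ((rho_s - rho_w) * g * d)
rho_s - rho_w = 2669 - 1025 = 1644
Denominator = 1644 * 9.81 * 0.0011 = 17.740404
theta = 16.27 / 17.740404
theta = 0.9171

0.9171


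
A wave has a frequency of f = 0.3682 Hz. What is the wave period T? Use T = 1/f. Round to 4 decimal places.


T = 1 / f
T = 1 / 0.3682
T = 2.7159 s

2.7159


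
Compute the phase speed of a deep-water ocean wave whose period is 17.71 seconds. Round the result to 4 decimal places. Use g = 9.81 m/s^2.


We use the deep-water celerity formula:
C = g * T / (2 * pi)
C = 9.81 * 17.71 / (2 * 3.14159...)
C = 173.735100 / 6.283185
C = 27.6508 m/s

27.6508


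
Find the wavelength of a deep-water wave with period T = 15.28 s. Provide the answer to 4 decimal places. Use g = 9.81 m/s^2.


L0 = g * T^2 / (2 * pi)
L0 = 9.81 * 15.28^2 / (2 * pi)
L0 = 9.81 * 233.4784 / 6.28319
L0 = 2290.4231 / 6.28319
L0 = 364.5322 m

364.5322


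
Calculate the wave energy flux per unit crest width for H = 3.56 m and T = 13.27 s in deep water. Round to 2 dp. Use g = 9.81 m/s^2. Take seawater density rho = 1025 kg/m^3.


P = rho * g^2 * H^2 * T / (32 * pi)
P = 1025 * 9.81^2 * 3.56^2 * 13.27 / (32 * pi)
P = 1025 * 96.2361 * 12.6736 * 13.27 / 100.53096
P = 165018.62 W/m

165018.62


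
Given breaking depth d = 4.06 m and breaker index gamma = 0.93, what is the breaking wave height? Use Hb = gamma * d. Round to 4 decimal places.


Hb = gamma * d
Hb = 0.93 * 4.06
Hb = 3.7758 m

3.7758


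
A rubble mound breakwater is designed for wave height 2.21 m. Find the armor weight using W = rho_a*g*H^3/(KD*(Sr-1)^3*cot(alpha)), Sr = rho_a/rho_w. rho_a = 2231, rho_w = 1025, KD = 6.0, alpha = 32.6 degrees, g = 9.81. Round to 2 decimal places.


Sr = rho_a / rho_w = 2231 / 1025 = 2.176585
(Sr - 1) = 1.176585
(Sr - 1)^3 = 1.628810
cot(32.6) = 1 / tan(32.6) = 1 / 0.639527 = 1.563656
Numerator = 2231 * 9.81 * 2.21^3 = 236235.6292
Denominator = 6.0 * 1.628810 * 1.563656 = 15.281392
W = 236235.6292 / 15.281392
W = 15459.04 N

15459.04


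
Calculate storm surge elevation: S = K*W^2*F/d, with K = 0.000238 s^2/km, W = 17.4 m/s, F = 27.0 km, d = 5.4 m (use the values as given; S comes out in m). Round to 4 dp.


S = K * W^2 * F / d
W^2 = 17.4^2 = 302.76
S = 0.000238 * 302.76 * 27.0 / 5.4
Numerator = 0.000238 * 302.76 * 27.0 = 1.945536
S = 1.945536 / 5.4 = 0.3603 m

0.3603


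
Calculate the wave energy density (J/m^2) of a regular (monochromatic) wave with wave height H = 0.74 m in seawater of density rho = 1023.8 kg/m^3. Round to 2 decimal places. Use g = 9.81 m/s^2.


E = (1/8) * rho * g * H^2
E = (1/8) * 1023.8 * 9.81 * 0.74^2
E = 0.125 * 1023.8 * 9.81 * 0.5476
E = 687.48 J/m^2

687.48


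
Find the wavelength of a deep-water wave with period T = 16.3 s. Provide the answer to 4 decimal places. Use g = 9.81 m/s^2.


L0 = g * T^2 / (2 * pi)
L0 = 9.81 * 16.3^2 / (2 * pi)
L0 = 9.81 * 265.6900 / 6.28319
L0 = 2606.4189 / 6.28319
L0 = 414.8245 m

414.8245


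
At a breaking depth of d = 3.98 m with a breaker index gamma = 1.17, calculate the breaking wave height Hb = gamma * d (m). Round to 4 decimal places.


Hb = gamma * d
Hb = 1.17 * 3.98
Hb = 4.6566 m

4.6566


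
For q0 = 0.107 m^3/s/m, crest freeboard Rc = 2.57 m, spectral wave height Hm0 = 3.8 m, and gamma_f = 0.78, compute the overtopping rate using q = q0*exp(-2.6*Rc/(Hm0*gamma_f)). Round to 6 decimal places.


q = q0 * exp(-2.6 * Rc / (Hm0 * gamma_f))
Exponent = -2.6 * 2.57 / (3.8 * 0.78)
= -2.6 * 2.57 / 2.9640
= -2.254386
exp(-2.254386) = 0.104938
q = 0.107 * 0.104938
q = 0.011228 m^3/s/m

0.011228


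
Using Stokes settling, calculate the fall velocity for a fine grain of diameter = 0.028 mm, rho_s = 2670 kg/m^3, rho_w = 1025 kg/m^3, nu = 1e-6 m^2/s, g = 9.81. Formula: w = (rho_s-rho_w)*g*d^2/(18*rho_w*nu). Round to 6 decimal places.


w = (rho_s - rho_w) * g * d^2 / (18 * rho_w * nu)
d = 0.028 mm = 0.000028 m
rho_s - rho_w = 2670 - 1025 = 1645
Numerator = 1645 * 9.81 * (0.000028)^2 = 0.000012651761
Denominator = 18 * 1025 * 1e-6 = 0.018450
w = 0.000686 m/s

0.000686


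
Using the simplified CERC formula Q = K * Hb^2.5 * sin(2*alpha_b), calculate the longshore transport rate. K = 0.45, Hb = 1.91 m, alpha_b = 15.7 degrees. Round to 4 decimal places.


Q = K * Hb^2.5 * sin(2 * alpha_b)
Hb^2.5 = 1.91^2.5 = 5.041775
sin(2 * 15.7) = sin(31.4) = 0.521010
Q = 0.45 * 5.041775 * 0.521010
Q = 1.1821 m^3/s

1.1821


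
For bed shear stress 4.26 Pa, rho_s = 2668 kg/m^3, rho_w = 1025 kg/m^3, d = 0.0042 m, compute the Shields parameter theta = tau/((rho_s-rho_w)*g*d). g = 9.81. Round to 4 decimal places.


theta = tau / ((rho_s - rho_w) * g * d)
rho_s - rho_w = 2668 - 1025 = 1643
Denominator = 1643 * 9.81 * 0.0042 = 67.694886
theta = 4.26 / 67.694886
theta = 0.0629

0.0629


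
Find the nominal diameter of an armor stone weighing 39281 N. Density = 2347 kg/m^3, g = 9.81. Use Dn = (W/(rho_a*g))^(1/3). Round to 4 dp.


V = W / (rho_a * g)
V = 39281 / (2347 * 9.81)
V = 39281 / 23024.07
V = 1.706084 m^3
Dn = V^(1/3) = 1.706084^(1/3)
Dn = 1.1949 m

1.1949


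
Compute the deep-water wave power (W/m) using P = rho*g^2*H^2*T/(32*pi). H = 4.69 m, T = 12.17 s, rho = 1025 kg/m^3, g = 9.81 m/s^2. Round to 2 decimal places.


P = rho * g^2 * H^2 * T / (32 * pi)
P = 1025 * 9.81^2 * 4.69^2 * 12.17 / (32 * pi)
P = 1025 * 96.2361 * 21.9961 * 12.17 / 100.53096
P = 262662.63 W/m

262662.63


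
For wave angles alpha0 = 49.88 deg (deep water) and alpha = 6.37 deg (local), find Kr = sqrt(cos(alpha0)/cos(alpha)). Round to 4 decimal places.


Kr = sqrt(cos(alpha0) / cos(alpha))
cos(49.88) = 0.644391
cos(6.37) = 0.993826
Kr = sqrt(0.644391 / 0.993826)
Kr = sqrt(0.648394)
Kr = 0.8052

0.8052


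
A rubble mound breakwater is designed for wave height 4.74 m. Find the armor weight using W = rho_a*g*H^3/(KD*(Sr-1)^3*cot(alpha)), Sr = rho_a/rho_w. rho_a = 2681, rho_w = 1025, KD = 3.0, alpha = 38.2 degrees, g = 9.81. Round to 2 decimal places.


Sr = rho_a / rho_w = 2681 / 1025 = 2.615610
(Sr - 1) = 1.615610
(Sr - 1)^3 = 4.217056
cot(38.2) = 1 / tan(38.2) = 1 / 0.786922 = 1.270773
Numerator = 2681 * 9.81 * 4.74^3 = 2800920.9140
Denominator = 3.0 * 4.217056 * 1.270773 = 16.076768
W = 2800920.9140 / 16.076768
W = 174221.64 N

174221.64


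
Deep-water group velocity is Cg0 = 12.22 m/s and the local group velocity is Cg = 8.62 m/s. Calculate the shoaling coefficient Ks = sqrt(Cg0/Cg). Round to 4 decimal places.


Ks = sqrt(Cg0 / Cg)
Ks = sqrt(12.22 / 8.62)
Ks = sqrt(1.4176)
Ks = 1.1906

1.1906


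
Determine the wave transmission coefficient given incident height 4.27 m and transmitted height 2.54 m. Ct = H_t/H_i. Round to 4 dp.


Ct = H_t / H_i
Ct = 2.54 / 4.27
Ct = 0.5948

0.5948


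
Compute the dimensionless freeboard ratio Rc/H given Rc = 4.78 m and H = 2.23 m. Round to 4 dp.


Relative freeboard = Rc / H
= 4.78 / 2.23
= 2.1435

2.1435


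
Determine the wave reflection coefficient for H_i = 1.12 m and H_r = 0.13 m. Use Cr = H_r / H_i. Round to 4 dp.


Cr = H_r / H_i
Cr = 0.13 / 1.12
Cr = 0.1161

0.1161


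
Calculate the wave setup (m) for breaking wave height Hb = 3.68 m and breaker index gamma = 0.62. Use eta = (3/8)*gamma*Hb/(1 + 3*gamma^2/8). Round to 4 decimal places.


eta = (3/8) * gamma * Hb / (1 + 3*gamma^2/8)
Numerator = (3/8) * 0.62 * 3.68 = 0.855600
Denominator = 1 + 3*0.62^2/8 = 1 + 0.144150 = 1.144150
eta = 0.855600 / 1.144150
eta = 0.7478 m

0.7478


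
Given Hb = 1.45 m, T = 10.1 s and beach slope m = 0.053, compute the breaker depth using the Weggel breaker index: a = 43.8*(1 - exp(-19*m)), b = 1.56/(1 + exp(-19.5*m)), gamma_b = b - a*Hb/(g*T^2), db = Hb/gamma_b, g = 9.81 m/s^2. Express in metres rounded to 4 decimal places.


a = 43.8 * (1 - exp(-19 * m))
exp(-19 * 0.053) = exp(-1.0070) = 0.365313
a = 43.8 * (1 - 0.365313) = 27.799278
b = 1.56 / (1 + exp(-19.5 * m))
exp(-19.5 * 0.053) = exp(-1.0335) = 0.355760
b = 1.56 / (1 + 0.355760) = 1.150646
Hb / (g * T^2) = 1.45 / (9.81 * 10.1^2) = 1.45 / 1000.7181 = 0.00144896
gamma_b = b - a * Hb/(g*T^2) = 1.150646 - 27.799278 * 0.00144896 = 1.110366
db = Hb / gamma_b = 1.45 / 1.110366
db = 1.3059 m

1.3059


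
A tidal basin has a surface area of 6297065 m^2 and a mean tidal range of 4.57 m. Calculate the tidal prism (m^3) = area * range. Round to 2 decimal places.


Tidal prism = Area * Tidal range
P = 6297065 * 4.57
P = 28777587.05 m^3

28777587.05


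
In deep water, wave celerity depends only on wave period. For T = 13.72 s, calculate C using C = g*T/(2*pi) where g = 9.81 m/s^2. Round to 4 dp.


We use the deep-water celerity formula:
C = g * T / (2 * pi)
C = 9.81 * 13.72 / (2 * 3.14159...)
C = 134.593200 / 6.283185
C = 21.4212 m/s

21.4212


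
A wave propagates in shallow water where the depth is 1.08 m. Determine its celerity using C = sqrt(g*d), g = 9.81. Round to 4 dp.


Using the shallow-water approximation:
C = sqrt(g * d) = sqrt(9.81 * 1.08)
C = sqrt(10.5948)
C = 3.2550 m/s

3.2550


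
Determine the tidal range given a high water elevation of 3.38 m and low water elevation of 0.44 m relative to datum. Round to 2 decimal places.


Tidal range = High water - Low water
Tidal range = 3.38 - (0.44)
Tidal range = 2.94 m

2.94


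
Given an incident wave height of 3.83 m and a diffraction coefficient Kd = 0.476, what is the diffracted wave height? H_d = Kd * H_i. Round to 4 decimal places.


H_d = Kd * H_i
H_d = 0.476 * 3.83
H_d = 1.8231 m

1.8231
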